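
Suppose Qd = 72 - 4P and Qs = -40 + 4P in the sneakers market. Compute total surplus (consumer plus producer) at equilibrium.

Equilibrium: 72 - 4P = -40 + 4P gives P* = 14, Q* = 16.
Demand choke price: P = 18; supply starts at P = 10.
CS = ½(18 − 14)(16) = 32; PS = ½(14 − 10)(16) = 32.

Total surplus = 64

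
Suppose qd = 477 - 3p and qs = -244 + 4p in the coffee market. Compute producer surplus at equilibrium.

Equilibrium: 477 - 3p = -244 + 4p gives p* = 103, q* = 168.
Supply starts at p = 61 (where qs = 0).
PS = ½(103 − 61)(168) = 3528.

Producer surplus = 3528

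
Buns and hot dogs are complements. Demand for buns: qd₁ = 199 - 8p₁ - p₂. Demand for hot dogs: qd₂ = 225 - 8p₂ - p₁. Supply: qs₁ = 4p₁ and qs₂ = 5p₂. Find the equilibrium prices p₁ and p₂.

Market 1: 199 - 8p₁ - p₂ = 4p₁ → 12p₁ + p₂ = 199.
Market 2: 13p₂ + p₁ = 225.
Eliminating p₂: 13×(1) − 1×(2) gives 155p₁ = 2362, so p₁ = 2362/155.
Back-substitute into (2): p₂ = (225 − 1×2362/155) / 13 = 2501/155.

p₁ = 2362/155, p₂ = 2501/155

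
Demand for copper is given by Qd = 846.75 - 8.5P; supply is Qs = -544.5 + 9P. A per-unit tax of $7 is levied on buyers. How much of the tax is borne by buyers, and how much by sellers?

Buyers bear $3.6, sellers bear $3.4

Pre-tax equilibrium: P* = 79.5, Q* = 171.
Tax on buyers shifts demand to Qd = 846.75 − 8.5(P + 7) = 787.25 - 8.5P.
787.25 - 8.5P = -544.5 + 9P gives seller price Ps = 76.1; buyers pay Pb = 76.1 + 7 = 83.1.
New quantity: Q = 846.75 − 8.5(83.1) = 140.4.
Buyer burden = 83.1 − 79.5 = 3.6; seller burden = 79.5 − 76.1 = 3.4.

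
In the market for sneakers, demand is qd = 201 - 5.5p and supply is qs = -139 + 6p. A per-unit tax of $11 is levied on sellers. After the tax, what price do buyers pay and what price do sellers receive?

Pre-tax equilibrium: p* = 680/23, q* = 883/23.
Tax on sellers shifts supply to qs = -139 + 6(p − 11) = -205 + 6p.
201 - 5.5p = -205 + 6p gives buyer price pb = 812/23; sellers receive ps = 812/23 − 11 = 559/23.
New quantity: q = 201 − 5.5(812/23) = 157/23.

Buyers pay 812/23, sellers receive 559/23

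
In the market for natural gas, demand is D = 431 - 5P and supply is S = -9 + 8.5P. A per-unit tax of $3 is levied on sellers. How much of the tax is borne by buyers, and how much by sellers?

Pre-tax equilibrium: P* = 880/27, Q* = 7237/27.
Tax on sellers shifts supply to S = -9 + 8.5(P − 3) = -34.5 + 8.5P.
431 - 5P = -34.5 + 8.5P gives buyer price Pb = 931/27; sellers receive Ps = 931/27 − 3 = 850/27.
New quantity: Q = 431 − 5(931/27) = 6982/27.
Buyer burden = 931/27 − 880/27 = 17/9; seller burden = 880/27 − 850/27 = 10/9.

Buyers bear 17/9, sellers bear 10/9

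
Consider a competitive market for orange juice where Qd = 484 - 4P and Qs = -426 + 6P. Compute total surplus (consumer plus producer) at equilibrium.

Equilibrium: 484 - 4P = -426 + 6P gives P* = 91, Q* = 120.
Demand choke price: P = 121; supply starts at P = 71.
CS = ½(121 − 91)(120) = 1800; PS = ½(91 − 71)(120) = 1200.

Total surplus = 3000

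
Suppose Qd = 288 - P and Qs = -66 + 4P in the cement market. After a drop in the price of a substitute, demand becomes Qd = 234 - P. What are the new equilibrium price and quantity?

P' = 60, Q' = 174

Original equilibrium: P* = 70.8, Q* = 217.2.
New equilibrium: 234 - P = -66 + 4P, so 300 = 5P and P' = 60; Q' = 234 − 1(60) = 174.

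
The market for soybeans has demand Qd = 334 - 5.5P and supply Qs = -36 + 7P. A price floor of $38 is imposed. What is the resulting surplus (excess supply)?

Equilibrium price would be P* = 29.6, so the floor at 38 binds.
At P = 38: Qd = 125, Qs = 230.
Surplus = 230 − 125 = 105.

Surplus = 105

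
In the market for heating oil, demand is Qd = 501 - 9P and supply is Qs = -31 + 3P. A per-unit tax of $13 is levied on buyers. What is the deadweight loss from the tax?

Deadweight loss = 190.125

Pre-tax equilibrium: P* = 133/3, Q* = 102.
Tax on buyers shifts demand to Qd = 501 − 9(P + 13) = 384 - 9P.
384 - 9P = -31 + 3P gives seller price Ps = 415/12; buyers pay Pb = 415/12 + 13 = 571/12.
New quantity: Q = 501 − 9(571/12) = 72.75.
DWL = ½ × 13 × (102 − 72.75) = 190.125.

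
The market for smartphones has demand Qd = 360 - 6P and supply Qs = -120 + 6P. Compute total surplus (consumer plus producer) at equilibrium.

Equilibrium: 360 - 6P = -120 + 6P gives P* = 40, Q* = 120.
Demand choke price: P = 60; supply starts at P = 20.
CS = ½(60 − 40)(120) = 1200; PS = ½(40 − 20)(120) = 1200.

Total surplus = 2400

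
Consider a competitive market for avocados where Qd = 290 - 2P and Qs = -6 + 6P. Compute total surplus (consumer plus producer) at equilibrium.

Total surplus = 15552

Equilibrium: 290 - 2P = -6 + 6P gives P* = 37, Q* = 216.
Demand choke price: P = 145; supply starts at P = 1.
CS = ½(145 − 37)(216) = 11664; PS = ½(37 − 1)(216) = 3888.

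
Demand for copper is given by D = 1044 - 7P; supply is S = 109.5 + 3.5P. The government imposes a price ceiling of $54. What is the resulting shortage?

Equilibrium price would be P* = 89, so the ceiling at 54 binds.
At P = 54: D = 1044 − 7(54) = 666, S = 109.5 + 3.5(54) = 298.5.
Shortage = 666 − 298.5 = 367.5.

Shortage = 367.5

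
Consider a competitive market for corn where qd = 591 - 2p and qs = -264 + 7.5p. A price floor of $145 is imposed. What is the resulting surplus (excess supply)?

Surplus = 522.5

Equilibrium price would be p* = 90, so the floor at 145 binds.
At p = 145: qd = 301, qs = 823.5.
Surplus = 823.5 − 301 = 522.5.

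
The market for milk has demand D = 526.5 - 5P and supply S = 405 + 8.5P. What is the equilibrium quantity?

Set D = S: 526.5 - 5P = 405 + 8.5P.
121.5 = 13.5P, so P* = 9.
Q* = 526.5 − 5(9) = 481.5.

Q* = 481.5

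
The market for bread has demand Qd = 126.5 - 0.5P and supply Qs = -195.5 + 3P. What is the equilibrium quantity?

Set Qd = Qs: 126.5 - 0.5P = -195.5 + 3P.
322 = 3.5P, so P* = 92.
Q* = 126.5 − 0.5(92) = 80.5.

Q* = 80.5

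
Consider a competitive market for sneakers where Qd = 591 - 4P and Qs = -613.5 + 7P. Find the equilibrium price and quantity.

Set Qd = Qs: 591 - 4P = -613.5 + 7P.
1204.5 = 11P, so P* = 109.5.
Q* = 591 − 4(109.5) = 153.

P* = 109.5, Q* = 153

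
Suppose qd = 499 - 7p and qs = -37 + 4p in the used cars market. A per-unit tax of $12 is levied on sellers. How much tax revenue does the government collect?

Tax revenue = 16812/11

Pre-tax equilibrium: p* = 536/11, q* = 1737/11.
Tax on sellers shifts supply to qs = -37 + 4(p − 12) = -85 + 4p.
499 - 7p = -85 + 4p gives buyer price pb = 584/11; sellers receive ps = 584/11 − 12 = 452/11.
New quantity: q = 499 − 7(584/11) = 1401/11.
Revenue = 12 × 1401/11 = 16812/11.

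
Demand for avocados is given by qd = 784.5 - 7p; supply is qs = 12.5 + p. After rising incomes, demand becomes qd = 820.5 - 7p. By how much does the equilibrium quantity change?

Δq = 4.5

Original equilibrium: p* = 96.5, q* = 109.
New equilibrium: 820.5 - 7p = 12.5 + p, so 808 = 8p and p' = 101; q' = 820.5 − 7(101) = 113.5.
Change in quantity: 113.5 − 109 = 4.5.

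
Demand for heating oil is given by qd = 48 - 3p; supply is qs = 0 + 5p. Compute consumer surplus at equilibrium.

Equilibrium: 48 - 3p = 0 + 5p gives p* = 6, q* = 30.
Demand choke price (qd = 0): p = 16.
CS = ½(16 − 6)(30) = 150.

Consumer surplus = 150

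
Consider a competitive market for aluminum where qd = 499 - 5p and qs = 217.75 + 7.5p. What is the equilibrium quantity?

q* = 386.5

Set qd = qs: 499 - 5p = 217.75 + 7.5p.
281.25 = 12.5p, so p* = 22.5.
q* = 499 − 5(22.5) = 386.5.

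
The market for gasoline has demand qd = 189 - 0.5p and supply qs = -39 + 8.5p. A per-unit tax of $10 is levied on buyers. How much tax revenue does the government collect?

Pre-tax equilibrium: p* = 76/3, q* = 529/3.
Tax on buyers shifts demand to qd = 189 − 0.5(p + 10) = 184 - 0.5p.
184 - 0.5p = -39 + 8.5p gives seller price ps = 223/9; buyers pay pb = 223/9 + 10 = 313/9.
New quantity: q = 189 − 0.5(313/9) = 3089/18.
Revenue = 10 × 3089/18 = 15445/9.

Tax revenue = 15445/9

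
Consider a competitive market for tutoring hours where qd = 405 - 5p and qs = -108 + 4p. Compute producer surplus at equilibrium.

Producer surplus = 1800

Equilibrium: 405 - 5p = -108 + 4p gives p* = 57, q* = 120.
Supply starts at p = 27 (where qs = 0).
PS = ½(57 − 27)(120) = 1800.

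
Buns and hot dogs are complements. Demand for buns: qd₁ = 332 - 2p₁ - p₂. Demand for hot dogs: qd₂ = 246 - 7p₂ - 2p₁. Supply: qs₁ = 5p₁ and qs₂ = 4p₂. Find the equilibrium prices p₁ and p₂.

Market 1: 332 - 2p₁ - p₂ = 5p₁ → 7p₁ + p₂ = 332.
Market 2: 11p₂ + 2p₁ = 246.
Eliminating p₂: 11×(1) − 1×(2) gives 75p₁ = 3406, so p₁ = 3406/75.
Back-substitute into (2): p₂ = (246 − 2×3406/75) / 11 = 1058/75.

p₁ = 3406/75, p₂ = 1058/75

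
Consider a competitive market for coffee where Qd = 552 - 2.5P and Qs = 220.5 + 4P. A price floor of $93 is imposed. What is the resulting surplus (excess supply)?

Surplus = 273

Equilibrium price would be P* = 51, so the floor at 93 binds.
At P = 93: Qd = 319.5, Qs = 592.5.
Surplus = 592.5 − 319.5 = 273.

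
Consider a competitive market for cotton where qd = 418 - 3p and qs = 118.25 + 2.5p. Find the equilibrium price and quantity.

Set qd = qs: 418 - 3p = 118.25 + 2.5p.
299.75 = 5.5p, so p* = 54.5.
q* = 418 − 3(54.5) = 254.5.

p* = 54.5, q* = 254.5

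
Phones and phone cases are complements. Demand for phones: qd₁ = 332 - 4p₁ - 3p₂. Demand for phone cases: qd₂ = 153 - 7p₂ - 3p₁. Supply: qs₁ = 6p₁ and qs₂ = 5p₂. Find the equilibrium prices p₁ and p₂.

p₁ = 1175/37, p₂ = 178/37

Market 1: 332 - 4p₁ - 3p₂ = 6p₁ → 10p₁ + 3p₂ = 332.
Market 2: 12p₂ + 3p₁ = 153.
Eliminating p₂: 12×(1) − 3×(2) gives 111p₁ = 3525, so p₁ = 1175/37.
Back-substitute into (2): p₂ = (153 − 3×1175/37) / 12 = 178/37.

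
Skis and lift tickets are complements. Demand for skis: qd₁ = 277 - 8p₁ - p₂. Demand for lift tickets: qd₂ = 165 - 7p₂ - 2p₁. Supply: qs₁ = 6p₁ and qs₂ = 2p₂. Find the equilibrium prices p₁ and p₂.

p₁ = 582/31, p₂ = 439/31

Market 1: 277 - 8p₁ - p₂ = 6p₁ → 14p₁ + p₂ = 277.
Market 2: 9p₂ + 2p₁ = 165.
Eliminating p₂: 9×(1) − 1×(2) gives 124p₁ = 2328, so p₁ = 582/31.
Back-substitute into (2): p₂ = (165 − 2×582/31) / 9 = 439/31.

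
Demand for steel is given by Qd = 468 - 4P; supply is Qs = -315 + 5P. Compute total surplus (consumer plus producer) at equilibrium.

Total surplus = 3240

Equilibrium: 468 - 4P = -315 + 5P gives P* = 87, Q* = 120.
Demand choke price: P = 117; supply starts at P = 63.
CS = ½(117 − 87)(120) = 1800; PS = ½(87 − 63)(120) = 1440.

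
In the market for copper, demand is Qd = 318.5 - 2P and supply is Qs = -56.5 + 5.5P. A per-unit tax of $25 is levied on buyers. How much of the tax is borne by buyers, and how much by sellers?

Buyers bear 55/3, sellers bear 20/3

Pre-tax equilibrium: P* = 50, Q* = 218.5.
Tax on buyers shifts demand to Qd = 318.5 − 2(P + 25) = 268.5 - 2P.
268.5 - 2P = -56.5 + 5.5P gives seller price Ps = 130/3; buyers pay Pb = 130/3 + 25 = 205/3.
New quantity: Q = 318.5 − 2(205/3) = 1091/6.
Buyer burden = 205/3 − 50 = 55/3; seller burden = 50 − 130/3 = 20/3.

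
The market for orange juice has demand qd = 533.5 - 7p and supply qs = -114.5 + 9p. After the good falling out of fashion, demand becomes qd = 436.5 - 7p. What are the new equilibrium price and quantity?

p' = 34.4375, q' = 195.4375

Original equilibrium: p* = 40.5, q* = 250.
New equilibrium: 436.5 - 7p = -114.5 + 9p, so 551 = 16p and p' = 34.4375; q' = 436.5 − 7(34.4375) = 195.4375.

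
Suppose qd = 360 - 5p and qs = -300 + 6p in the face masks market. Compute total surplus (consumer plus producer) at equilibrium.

Equilibrium: 360 - 5p = -300 + 6p gives p* = 60, q* = 60.
Demand choke price: p = 72; supply starts at p = 50.
CS = ½(72 − 60)(60) = 360; PS = ½(60 − 50)(60) = 300.

Total surplus = 660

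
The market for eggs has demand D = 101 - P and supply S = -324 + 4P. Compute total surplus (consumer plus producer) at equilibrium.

Total surplus = 160

Equilibrium: 101 - P = -324 + 4P gives P* = 85, Q* = 16.
Demand choke price: P = 101; supply starts at P = 81.
CS = ½(101 − 85)(16) = 128; PS = ½(85 − 81)(16) = 32.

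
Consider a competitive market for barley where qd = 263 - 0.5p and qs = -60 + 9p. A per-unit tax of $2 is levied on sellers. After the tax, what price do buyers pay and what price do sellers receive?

Pre-tax equilibrium: p* = 34, q* = 246.
Tax on sellers shifts supply to qs = -60 + 9(p − 2) = -78 + 9p.
263 - 0.5p = -78 + 9p gives buyer price pb = 682/19; sellers receive ps = 682/19 − 2 = 644/19.
New quantity: q = 263 − 0.5(682/19) = 4656/19.

Buyers pay 682/19, sellers receive 644/19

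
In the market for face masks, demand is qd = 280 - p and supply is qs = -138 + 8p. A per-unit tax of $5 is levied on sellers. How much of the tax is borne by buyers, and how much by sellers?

Pre-tax equilibrium: p* = 418/9, q* = 2102/9.
Tax on sellers shifts supply to qs = -138 + 8(p − 5) = -178 + 8p.
280 - p = -178 + 8p gives buyer price pb = 458/9; sellers receive ps = 458/9 − 5 = 413/9.
New quantity: q = 280 − 1(458/9) = 2062/9.
Buyer burden = 458/9 − 418/9 = 40/9; seller burden = 418/9 − 413/9 = 5/9.

Buyers bear 40/9, sellers bear 5/9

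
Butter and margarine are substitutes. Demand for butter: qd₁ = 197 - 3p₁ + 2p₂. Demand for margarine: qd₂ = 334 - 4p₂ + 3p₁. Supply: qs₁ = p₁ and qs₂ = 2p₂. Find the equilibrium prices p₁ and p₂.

p₁ = 925/9, p₂ = 1927/18

Market 1: 197 - 3p₁ + 2p₂ = p₁ → 4p₁ - 2p₂ = 197.
Market 2: 6p₂ - 3p₁ = 334.
Eliminating p₂: 6×(1) + 2×(2) gives 18p₁ = 1850, so p₁ = 925/9.
Back-substitute into (2): p₂ = (334 + 3×925/9) / 6 = 1927/18.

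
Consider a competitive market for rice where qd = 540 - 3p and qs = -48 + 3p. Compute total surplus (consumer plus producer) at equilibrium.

Total surplus = 20172

Equilibrium: 540 - 3p = -48 + 3p gives p* = 98, q* = 246.
Demand choke price: p = 180; supply starts at p = 16.
CS = ½(180 − 98)(246) = 10086; PS = ½(98 − 16)(246) = 10086.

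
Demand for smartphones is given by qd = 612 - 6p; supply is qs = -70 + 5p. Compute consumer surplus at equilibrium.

Equilibrium: 612 - 6p = -70 + 5p gives p* = 62, q* = 240.
Demand choke price (qd = 0): p = 102.
CS = ½(102 − 62)(240) = 4800.

Consumer surplus = 4800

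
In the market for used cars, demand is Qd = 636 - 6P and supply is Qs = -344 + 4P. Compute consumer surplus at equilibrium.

Consumer surplus = 192

Equilibrium: 636 - 6P = -344 + 4P gives P* = 98, Q* = 48.
Demand choke price (Qd = 0): P = 106.
CS = ½(106 − 98)(48) = 192.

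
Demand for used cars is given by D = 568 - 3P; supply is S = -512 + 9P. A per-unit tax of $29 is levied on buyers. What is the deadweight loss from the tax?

Pre-tax equilibrium: P* = 90, Q* = 298.
Tax on buyers shifts demand to D = 568 − 3(P + 29) = 481 - 3P.
481 - 3P = -512 + 9P gives seller price Ps = 82.75; buyers pay Pb = 82.75 + 29 = 111.75.
New quantity: Q = 568 − 3(111.75) = 232.75.
DWL = ½ × 29 × (298 − 232.75) = 946.125.

Deadweight loss = 946.125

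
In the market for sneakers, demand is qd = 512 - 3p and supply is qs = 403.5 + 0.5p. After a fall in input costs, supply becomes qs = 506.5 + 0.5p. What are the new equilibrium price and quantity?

Original equilibrium: p* = 31, q* = 419.
New equilibrium: 512 - 3p = 506.5 + 0.5p, so 5.5 = 3.5p and p' = 11/7; q' = 512 − 3(11/7) = 3551/7.

p' = 11/7, q' = 3551/7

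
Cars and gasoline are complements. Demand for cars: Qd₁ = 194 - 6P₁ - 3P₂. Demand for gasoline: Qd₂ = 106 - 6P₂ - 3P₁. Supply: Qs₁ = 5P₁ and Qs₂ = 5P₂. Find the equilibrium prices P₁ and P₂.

P₁ = 227/14, P₂ = 73/14

Market 1: 194 - 6P₁ - 3P₂ = 5P₁ → 11P₁ + 3P₂ = 194.
Market 2: 11P₂ + 3P₁ = 106.
Eliminating P₂: 11×(1) − 3×(2) gives 112P₁ = 1816, so P₁ = 227/14.
Back-substitute into (2): P₂ = (106 − 3×227/14) / 11 = 73/14.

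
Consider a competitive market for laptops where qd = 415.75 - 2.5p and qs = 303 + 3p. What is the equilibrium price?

Set qd = qs: 415.75 - 2.5p = 303 + 3p.
112.75 = 5.5p, so p* = 20.5.
q* = 415.75 − 2.5(20.5) = 364.5.

p* = 20.5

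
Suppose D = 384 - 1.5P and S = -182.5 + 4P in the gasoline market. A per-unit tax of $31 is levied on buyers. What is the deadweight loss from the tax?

Pre-tax equilibrium: P* = 103, Q* = 229.5.
Tax on buyers shifts demand to D = 384 − 1.5(P + 31) = 337.5 - 1.5P.
337.5 - 1.5P = -182.5 + 4P gives seller price Ps = 1040/11; buyers pay Pb = 1040/11 + 31 = 1381/11.
New quantity: Q = 384 − 1.5(1381/11) = 4305/22.
DWL = ½ × 31 × (229.5 − 4305/22) = 5766/11.

Deadweight loss = 5766/11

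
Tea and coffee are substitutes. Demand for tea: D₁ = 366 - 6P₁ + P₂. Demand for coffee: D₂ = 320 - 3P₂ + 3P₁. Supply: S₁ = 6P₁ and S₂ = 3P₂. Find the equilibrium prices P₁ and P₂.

Market 1: 366 - 6P₁ + P₂ = 6P₁ → 12P₁ - P₂ = 366.
Market 2: 6P₂ - 3P₁ = 320.
Eliminating P₂: 6×(1) + 1×(2) gives 69P₁ = 2516, so P₁ = 2516/69.
Back-substitute into (2): P₂ = (320 + 3×2516/69) / 6 = 1646/23.

P₁ = 2516/69, P₂ = 1646/23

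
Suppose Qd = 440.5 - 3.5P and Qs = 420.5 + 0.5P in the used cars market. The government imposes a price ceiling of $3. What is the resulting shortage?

Equilibrium price would be P* = 5, so the ceiling at 3 binds.
At P = 3: Qd = 440.5 − 3.5(3) = 430, Qs = 420.5 + 0.5(3) = 422.
Shortage = 430 − 422 = 8.

Shortage = 8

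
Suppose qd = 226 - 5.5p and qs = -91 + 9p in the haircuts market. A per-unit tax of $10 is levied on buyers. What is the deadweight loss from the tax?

Deadweight loss = 4950/29

Pre-tax equilibrium: p* = 634/29, q* = 3067/29.
Tax on buyers shifts demand to qd = 226 − 5.5(p + 10) = 171 - 5.5p.
171 - 5.5p = -91 + 9p gives seller price ps = 524/29; buyers pay pb = 524/29 + 10 = 814/29.
New quantity: q = 226 − 5.5(814/29) = 2077/29.
DWL = ½ × 10 × (3067/29 − 2077/29) = 4950/29.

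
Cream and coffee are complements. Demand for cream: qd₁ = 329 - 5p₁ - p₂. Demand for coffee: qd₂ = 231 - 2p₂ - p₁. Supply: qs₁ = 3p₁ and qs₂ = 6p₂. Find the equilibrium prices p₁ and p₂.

Market 1: 329 - 5p₁ - p₂ = 3p₁ → 8p₁ + p₂ = 329.
Market 2: 8p₂ + p₁ = 231.
Eliminating p₂: 8×(1) − 1×(2) gives 63p₁ = 2401, so p₁ = 343/9.
Back-substitute into (2): p₂ = (231 − 1×343/9) / 8 = 217/9.

p₁ = 343/9, p₂ = 217/9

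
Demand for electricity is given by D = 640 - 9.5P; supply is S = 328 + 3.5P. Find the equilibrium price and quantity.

P* = 24, Q* = 412

Set D = S: 640 - 9.5P = 328 + 3.5P.
312 = 13P, so P* = 24.
Q* = 640 − 9.5(24) = 412.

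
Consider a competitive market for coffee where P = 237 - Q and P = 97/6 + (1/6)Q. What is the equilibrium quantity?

Set the two price expressions equal: 237 - Q = 97/6 + (1/6)Q.
1325/6 = (7/6)Q, so Q* = 1325/7.
P* = 237 − (1)(1325/7) = 334/7.

Q* = 1325/7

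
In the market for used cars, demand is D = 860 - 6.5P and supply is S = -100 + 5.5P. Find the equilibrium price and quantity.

P* = 80, Q* = 340

Set D = S: 860 - 6.5P = -100 + 5.5P.
960 = 12P, so P* = 80.
Q* = 860 − 6.5(80) = 340.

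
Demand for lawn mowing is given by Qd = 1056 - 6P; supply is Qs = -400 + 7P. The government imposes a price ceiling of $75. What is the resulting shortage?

Equilibrium price would be P* = 112, so the ceiling at 75 binds.
At P = 75: Qd = 1056 − 6(75) = 606, Qs = -400 + 7(75) = 125.
Shortage = 606 − 125 = 481.

Shortage = 481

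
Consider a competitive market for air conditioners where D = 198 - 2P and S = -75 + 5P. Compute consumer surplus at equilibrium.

Equilibrium: 198 - 2P = -75 + 5P gives P* = 39, Q* = 120.
Demand choke price (D = 0): P = 99.
CS = ½(99 − 39)(120) = 3600.

Consumer surplus = 3600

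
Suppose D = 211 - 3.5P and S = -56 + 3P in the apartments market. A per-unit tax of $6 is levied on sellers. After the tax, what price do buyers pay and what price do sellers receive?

Pre-tax equilibrium: P* = 534/13, Q* = 874/13.
Tax on sellers shifts supply to S = -56 + 3(P − 6) = -74 + 3P.
211 - 3.5P = -74 + 3P gives buyer price Pb = 570/13; sellers receive Ps = 570/13 − 6 = 492/13.
New quantity: Q = 211 − 3.5(570/13) = 748/13.

Buyers pay 570/13, sellers receive 492/13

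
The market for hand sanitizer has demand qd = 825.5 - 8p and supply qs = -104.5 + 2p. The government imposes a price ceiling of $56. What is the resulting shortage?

Equilibrium price would be p* = 93, so the ceiling at 56 binds.
At p = 56: qd = 825.5 − 8(56) = 377.5, qs = -104.5 + 2(56) = 7.5.
Shortage = 377.5 − 7.5 = 370.

Shortage = 370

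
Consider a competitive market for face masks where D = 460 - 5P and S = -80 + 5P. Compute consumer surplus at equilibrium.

Equilibrium: 460 - 5P = -80 + 5P gives P* = 54, Q* = 190.
Demand choke price (D = 0): P = 92.
CS = ½(92 − 54)(190) = 3610.

Consumer surplus = 3610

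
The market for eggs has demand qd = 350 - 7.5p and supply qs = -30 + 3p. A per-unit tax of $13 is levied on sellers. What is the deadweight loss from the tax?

Deadweight loss = 2535/14

Pre-tax equilibrium: p* = 760/21, q* = 550/7.
Tax on sellers shifts supply to qs = -30 + 3(p − 13) = -69 + 3p.
350 - 7.5p = -69 + 3p gives buyer price pb = 838/21; sellers receive ps = 838/21 − 13 = 565/21.
New quantity: q = 350 − 7.5(838/21) = 355/7.
DWL = ½ × 13 × (550/7 − 355/7) = 2535/14.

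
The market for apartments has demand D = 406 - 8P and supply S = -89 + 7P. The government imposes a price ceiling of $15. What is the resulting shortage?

Equilibrium price would be P* = 33, so the ceiling at 15 binds.
At P = 15: D = 406 − 8(15) = 286, S = -89 + 7(15) = 16.
Shortage = 286 − 16 = 270.

Shortage = 270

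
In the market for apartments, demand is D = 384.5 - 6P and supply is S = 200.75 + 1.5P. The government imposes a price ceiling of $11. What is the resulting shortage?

Shortage = 101.25

Equilibrium price would be P* = 24.5, so the ceiling at 11 binds.
At P = 11: D = 384.5 − 6(11) = 318.5, S = 200.75 + 1.5(11) = 217.25.
Shortage = 318.5 − 217.25 = 101.25.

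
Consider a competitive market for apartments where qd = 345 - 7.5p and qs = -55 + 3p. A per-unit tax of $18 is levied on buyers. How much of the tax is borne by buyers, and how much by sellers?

Pre-tax equilibrium: p* = 800/21, q* = 415/7.
Tax on buyers shifts demand to qd = 345 − 7.5(p + 18) = 210 - 7.5p.
210 - 7.5p = -55 + 3p gives seller price ps = 530/21; buyers pay pb = 530/21 + 18 = 908/21.
New quantity: q = 345 − 7.5(908/21) = 145/7.
Buyer burden = 908/21 − 800/21 = 36/7; seller burden = 800/21 − 530/21 = 90/7.

Buyers bear 36/7, sellers bear 90/7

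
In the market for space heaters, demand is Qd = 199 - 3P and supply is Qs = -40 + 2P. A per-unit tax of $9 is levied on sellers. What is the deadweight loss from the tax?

Pre-tax equilibrium: P* = 47.8, Q* = 55.6.
Tax on sellers shifts supply to Qs = -40 + 2(P − 9) = -58 + 2P.
199 - 3P = -58 + 2P gives buyer price Pb = 51.4; sellers receive Ps = 51.4 − 9 = 42.4.
New quantity: Q = 199 − 3(51.4) = 44.8.
DWL = ½ × 9 × (55.6 − 44.8) = 48.6.

Deadweight loss = 48.6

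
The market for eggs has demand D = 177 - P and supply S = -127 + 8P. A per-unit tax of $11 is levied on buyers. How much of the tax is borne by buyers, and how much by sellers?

Buyers bear 88/9, sellers bear 11/9

Pre-tax equilibrium: P* = 304/9, Q* = 1289/9.
Tax on buyers shifts demand to D = 177 − 1(P + 11) = 166 - P.
166 - P = -127 + 8P gives seller price Ps = 293/9; buyers pay Pb = 293/9 + 11 = 392/9.
New quantity: Q = 177 − 1(392/9) = 1201/9.
Buyer burden = 392/9 − 304/9 = 88/9; seller burden = 304/9 − 293/9 = 11/9.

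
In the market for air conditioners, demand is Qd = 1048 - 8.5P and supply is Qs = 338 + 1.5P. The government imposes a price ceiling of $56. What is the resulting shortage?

Equilibrium price would be P* = 71, so the ceiling at 56 binds.
At P = 56: Qd = 1048 − 8.5(56) = 572, Qs = 338 + 1.5(56) = 422.
Shortage = 572 − 422 = 150.

Shortage = 150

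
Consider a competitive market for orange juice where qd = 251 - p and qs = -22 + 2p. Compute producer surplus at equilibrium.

Producer surplus = 6400

Equilibrium: 251 - p = -22 + 2p gives p* = 91, q* = 160.
Supply starts at p = 11 (where qs = 0).
PS = ½(91 − 11)(160) = 6400.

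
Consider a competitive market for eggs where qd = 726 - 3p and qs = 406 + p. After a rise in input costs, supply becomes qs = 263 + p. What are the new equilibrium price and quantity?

Original equilibrium: p* = 80, q* = 486.
New equilibrium: 726 - 3p = 263 + p, so 463 = 4p and p' = 115.75; q' = 726 − 3(115.75) = 378.75.

p' = 115.75, q' = 378.75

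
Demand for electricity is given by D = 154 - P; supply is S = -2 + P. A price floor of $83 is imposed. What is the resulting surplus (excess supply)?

Surplus = 10

Equilibrium price would be P* = 78, so the floor at 83 binds.
At P = 83: D = 71, S = 81.
Surplus = 81 − 71 = 10.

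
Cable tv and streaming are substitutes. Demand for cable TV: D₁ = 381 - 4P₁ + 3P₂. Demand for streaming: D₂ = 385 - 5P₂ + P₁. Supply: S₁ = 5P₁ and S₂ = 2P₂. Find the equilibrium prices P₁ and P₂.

P₁ = 63.7, P₂ = 64.1

Market 1: 381 - 4P₁ + 3P₂ = 5P₁ → 9P₁ - 3P₂ = 381.
Market 2: 7P₂ - P₁ = 385.
Eliminating P₂: 7×(1) + 3×(2) gives 60P₁ = 3822, so P₁ = 63.7.
Back-substitute into (2): P₂ = (385 + 1×63.7) / 7 = 64.1.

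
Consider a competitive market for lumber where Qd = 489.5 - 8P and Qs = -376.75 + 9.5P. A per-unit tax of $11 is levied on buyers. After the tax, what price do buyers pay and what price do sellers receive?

Pre-tax equilibrium: P* = 49.5, Q* = 93.5.
Tax on buyers shifts demand to Qd = 489.5 − 8(P + 11) = 401.5 - 8P.
401.5 - 8P = -376.75 + 9.5P gives seller price Ps = 3113/70; buyers pay Pb = 3113/70 + 11 = 3883/70.
New quantity: Q = 489.5 − 8(3883/70) = 3201/70.

Buyers pay 3883/70, sellers receive 3113/70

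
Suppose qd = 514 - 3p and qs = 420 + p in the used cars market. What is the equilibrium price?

Set qd = qs: 514 - 3p = 420 + p.
94 = 4p, so p* = 23.5.
q* = 514 − 3(23.5) = 443.5.

p* = 23.5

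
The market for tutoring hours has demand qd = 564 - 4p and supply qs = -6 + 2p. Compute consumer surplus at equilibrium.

Consumer surplus = 4232

Equilibrium: 564 - 4p = -6 + 2p gives p* = 95, q* = 184.
Demand choke price (qd = 0): p = 141.
CS = ½(141 − 95)(184) = 4232.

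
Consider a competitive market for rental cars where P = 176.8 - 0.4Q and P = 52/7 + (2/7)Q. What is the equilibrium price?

P* = 78

Set the two price expressions equal: 176.8 - 0.4Q = 52/7 + (2/7)Q.
5928/35 = (24/35)Q, so Q* = 247.
P* = 176.8 − (0.4)(247) = 78.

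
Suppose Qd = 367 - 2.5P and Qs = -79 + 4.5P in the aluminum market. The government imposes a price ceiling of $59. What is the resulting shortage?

Shortage = 33

Equilibrium price would be P* = 446/7, so the ceiling at 59 binds.
At P = 59: Qd = 367 − 2.5(59) = 219.5, Qs = -79 + 4.5(59) = 186.5.
Shortage = 219.5 − 186.5 = 33.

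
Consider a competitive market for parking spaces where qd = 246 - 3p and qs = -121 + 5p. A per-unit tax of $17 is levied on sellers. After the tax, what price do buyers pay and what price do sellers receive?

Buyers pay $56.5, sellers receive $39.5

Pre-tax equilibrium: p* = 45.875, q* = 108.375.
Tax on sellers shifts supply to qs = -121 + 5(p − 17) = -206 + 5p.
246 - 3p = -206 + 5p gives buyer price pb = 56.5; sellers receive ps = 56.5 − 17 = 39.5.
New quantity: q = 246 − 3(56.5) = 76.5.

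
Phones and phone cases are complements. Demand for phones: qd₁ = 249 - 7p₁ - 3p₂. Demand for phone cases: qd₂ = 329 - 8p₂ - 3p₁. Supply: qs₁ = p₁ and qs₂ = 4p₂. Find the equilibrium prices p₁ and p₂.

p₁ = 23, p₂ = 65/3

Market 1: 249 - 7p₁ - 3p₂ = p₁ → 8p₁ + 3p₂ = 249.
Market 2: 12p₂ + 3p₁ = 329.
Eliminating p₂: 12×(1) − 3×(2) gives 87p₁ = 2001, so p₁ = 23.
Back-substitute into (2): p₂ = (329 − 3×23) / 12 = 65/3.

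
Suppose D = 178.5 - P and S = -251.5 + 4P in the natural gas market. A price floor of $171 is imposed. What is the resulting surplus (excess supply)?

Equilibrium price would be P* = 86, so the floor at 171 binds.
At P = 171: D = 7.5, S = 432.5.
Surplus = 432.5 − 7.5 = 425.

Surplus = 425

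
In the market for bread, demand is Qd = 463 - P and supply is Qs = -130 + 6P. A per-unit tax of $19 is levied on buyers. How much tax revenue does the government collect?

Tax revenue = 6878

Pre-tax equilibrium: P* = 593/7, Q* = 2648/7.
Tax on buyers shifts demand to Qd = 463 − 1(P + 19) = 444 - P.
444 - P = -130 + 6P gives seller price Ps = 82; buyers pay Pb = 82 + 19 = 101.
New quantity: Q = 463 − 1(101) = 362.
Revenue = 19 × 362 = 6878.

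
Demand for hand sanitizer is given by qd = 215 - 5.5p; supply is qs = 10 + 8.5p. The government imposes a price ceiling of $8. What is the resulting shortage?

Equilibrium price would be p* = 205/14, so the ceiling at 8 binds.
At p = 8: qd = 215 − 5.5(8) = 171, qs = 10 + 8.5(8) = 78.
Shortage = 171 − 78 = 93.

Shortage = 93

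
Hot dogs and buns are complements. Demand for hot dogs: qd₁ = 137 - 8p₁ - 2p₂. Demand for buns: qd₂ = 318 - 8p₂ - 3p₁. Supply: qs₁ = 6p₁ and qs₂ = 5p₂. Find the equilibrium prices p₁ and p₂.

Market 1: 137 - 8p₁ - 2p₂ = 6p₁ → 14p₁ + 2p₂ = 137.
Market 2: 13p₂ + 3p₁ = 318.
Eliminating p₂: 13×(1) − 2×(2) gives 176p₁ = 1145, so p₁ = 1145/176.
Back-substitute into (2): p₂ = (318 − 3×1145/176) / 13 = 4041/176.

p₁ = 1145/176, p₂ = 4041/176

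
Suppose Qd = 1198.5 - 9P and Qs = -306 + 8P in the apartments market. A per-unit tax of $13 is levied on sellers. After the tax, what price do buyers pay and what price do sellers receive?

Buyers pay 3217/34, sellers receive 2775/34

Pre-tax equilibrium: P* = 88.5, Q* = 402.
Tax on sellers shifts supply to Qs = -306 + 8(P − 13) = -410 + 8P.
1198.5 - 9P = -410 + 8P gives buyer price Pb = 3217/34; sellers receive Ps = 3217/34 − 13 = 2775/34.
New quantity: Q = 1198.5 − 9(3217/34) = 5898/17.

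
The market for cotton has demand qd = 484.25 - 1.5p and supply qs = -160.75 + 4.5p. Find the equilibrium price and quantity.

Set qd = qs: 484.25 - 1.5p = -160.75 + 4.5p.
645 = 6p, so p* = 107.5.
q* = 484.25 − 1.5(107.5) = 323.

p* = 107.5, q* = 323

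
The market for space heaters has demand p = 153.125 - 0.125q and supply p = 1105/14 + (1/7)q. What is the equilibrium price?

p* = 118.5

Set the two price expressions equal: 153.125 - 0.125q = 1105/14 + (1/7)q.
4155/56 = (15/56)q, so q* = 277.
p* = 153.125 − (0.125)(277) = 118.5.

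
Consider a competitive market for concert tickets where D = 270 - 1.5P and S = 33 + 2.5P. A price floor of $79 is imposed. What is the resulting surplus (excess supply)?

Equilibrium price would be P* = 59.25, so the floor at 79 binds.
At P = 79: D = 151.5, S = 230.5.
Surplus = 230.5 − 151.5 = 79.

Surplus = 79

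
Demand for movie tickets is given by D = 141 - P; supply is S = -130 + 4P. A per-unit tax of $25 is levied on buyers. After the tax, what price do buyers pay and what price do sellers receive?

Buyers pay $74.2, sellers receive $49.2

Pre-tax equilibrium: P* = 54.2, Q* = 86.8.
Tax on buyers shifts demand to D = 141 − 1(P + 25) = 116 - P.
116 - P = -130 + 4P gives seller price Ps = 49.2; buyers pay Pb = 49.2 + 25 = 74.2.
New quantity: Q = 141 − 1(74.2) = 66.8.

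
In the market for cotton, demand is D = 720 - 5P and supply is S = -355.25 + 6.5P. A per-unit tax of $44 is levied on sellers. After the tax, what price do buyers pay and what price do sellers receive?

Pre-tax equilibrium: P* = 93.5, Q* = 252.5.
Tax on sellers shifts supply to S = -355.25 + 6.5(P − 44) = -641.25 + 6.5P.
720 - 5P = -641.25 + 6.5P gives buyer price Pb = 5445/46; sellers receive Ps = 5445/46 − 44 = 3421/46.
New quantity: Q = 720 − 5(5445/46) = 5895/46.

Buyers pay 5445/46, sellers receive 3421/46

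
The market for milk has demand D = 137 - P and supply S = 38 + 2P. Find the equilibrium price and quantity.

Set D = S: 137 - P = 38 + 2P.
99 = 3P, so P* = 33.
Q* = 137 − 1(33) = 104.

P* = 33, Q* = 104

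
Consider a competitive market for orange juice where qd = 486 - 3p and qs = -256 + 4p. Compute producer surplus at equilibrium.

Equilibrium: 486 - 3p = -256 + 4p gives p* = 106, q* = 168.
Supply starts at p = 64 (where qs = 0).
PS = ½(106 − 64)(168) = 3528.

Producer surplus = 3528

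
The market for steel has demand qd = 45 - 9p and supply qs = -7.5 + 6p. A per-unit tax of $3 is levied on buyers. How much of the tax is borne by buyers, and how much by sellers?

Pre-tax equilibrium: p* = 3.5, q* = 13.5.
Tax on buyers shifts demand to qd = 45 − 9(p + 3) = 18 - 9p.
18 - 9p = -7.5 + 6p gives seller price ps = 1.7; buyers pay pb = 1.7 + 3 = 4.7.
New quantity: q = 45 − 9(4.7) = 2.7.
Buyer burden = 4.7 − 3.5 = 1.2; seller burden = 3.5 − 1.7 = 1.8.

Buyers bear $1.2, sellers bear $1.8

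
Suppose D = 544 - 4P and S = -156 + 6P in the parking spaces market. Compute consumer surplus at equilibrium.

Equilibrium: 544 - 4P = -156 + 6P gives P* = 70, Q* = 264.
Demand choke price (D = 0): P = 136.
CS = ½(136 − 70)(264) = 8712.

Consumer surplus = 8712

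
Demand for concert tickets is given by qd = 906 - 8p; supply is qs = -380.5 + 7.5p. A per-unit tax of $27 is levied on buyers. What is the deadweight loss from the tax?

Deadweight loss = 43740/31

Pre-tax equilibrium: p* = 83, q* = 242.
Tax on buyers shifts demand to qd = 906 − 8(p + 27) = 690 - 8p.
690 - 8p = -380.5 + 7.5p gives seller price ps = 2141/31; buyers pay pb = 2141/31 + 27 = 2978/31.
New quantity: q = 906 − 8(2978/31) = 4262/31.
DWL = ½ × 27 × (242 − 4262/31) = 43740/31.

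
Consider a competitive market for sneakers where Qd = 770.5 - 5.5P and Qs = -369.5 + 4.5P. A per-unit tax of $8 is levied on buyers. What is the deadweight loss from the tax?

Deadweight loss = 79.2

Pre-tax equilibrium: P* = 114, Q* = 143.5.
Tax on buyers shifts demand to Qd = 770.5 − 5.5(P + 8) = 726.5 - 5.5P.
726.5 - 5.5P = -369.5 + 4.5P gives seller price Ps = 109.6; buyers pay Pb = 109.6 + 8 = 117.6.
New quantity: Q = 770.5 − 5.5(117.6) = 123.7.
DWL = ½ × 8 × (143.5 − 123.7) = 79.2.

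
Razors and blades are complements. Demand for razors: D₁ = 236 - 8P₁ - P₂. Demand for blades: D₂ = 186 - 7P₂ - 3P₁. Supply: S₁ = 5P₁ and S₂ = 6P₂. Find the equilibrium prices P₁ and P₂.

P₁ = 1441/83, P₂ = 855/83

Market 1: 236 - 8P₁ - P₂ = 5P₁ → 13P₁ + P₂ = 236.
Market 2: 13P₂ + 3P₁ = 186.
Eliminating P₂: 13×(1) − 1×(2) gives 166P₁ = 2882, so P₁ = 1441/83.
Back-substitute into (2): P₂ = (186 − 3×1441/83) / 13 = 855/83.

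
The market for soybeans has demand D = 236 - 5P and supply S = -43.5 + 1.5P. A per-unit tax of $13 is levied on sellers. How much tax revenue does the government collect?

Pre-tax equilibrium: P* = 43, Q* = 21.
Tax on sellers shifts supply to S = -43.5 + 1.5(P − 13) = -63 + 1.5P.
236 - 5P = -63 + 1.5P gives buyer price Pb = 46; sellers receive Ps = 46 − 13 = 33.
New quantity: Q = 236 − 5(46) = 6.
Revenue = 13 × 6 = 78.

Tax revenue = 78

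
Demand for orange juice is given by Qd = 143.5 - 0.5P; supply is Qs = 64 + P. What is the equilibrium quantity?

Set Qd = Qs: 143.5 - 0.5P = 64 + P.
79.5 = 1.5P, so P* = 53.
Q* = 143.5 − 0.5(53) = 117.

Q* = 117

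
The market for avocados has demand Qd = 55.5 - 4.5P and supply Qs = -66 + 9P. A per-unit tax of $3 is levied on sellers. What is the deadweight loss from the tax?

Deadweight loss = 13.5

Pre-tax equilibrium: P* = 9, Q* = 15.
Tax on sellers shifts supply to Qs = -66 + 9(P − 3) = -93 + 9P.
55.5 - 4.5P = -93 + 9P gives buyer price Pb = 11; sellers receive Ps = 11 − 3 = 8.
New quantity: Q = 55.5 − 4.5(11) = 6.
DWL = ½ × 3 × (15 − 6) = 13.5.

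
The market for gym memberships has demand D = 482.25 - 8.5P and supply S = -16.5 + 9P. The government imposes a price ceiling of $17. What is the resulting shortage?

Equilibrium price would be P* = 28.5, so the ceiling at 17 binds.
At P = 17: D = 482.25 − 8.5(17) = 337.75, S = -16.5 + 9(17) = 136.5.
Shortage = 337.75 − 136.5 = 201.25.

Shortage = 201.25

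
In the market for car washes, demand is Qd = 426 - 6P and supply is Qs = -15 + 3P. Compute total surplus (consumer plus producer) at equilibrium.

Equilibrium: 426 - 6P = -15 + 3P gives P* = 49, Q* = 132.
Demand choke price: P = 71; supply starts at P = 5.
CS = ½(71 − 49)(132) = 1452; PS = ½(49 − 5)(132) = 2904.

Total surplus = 4356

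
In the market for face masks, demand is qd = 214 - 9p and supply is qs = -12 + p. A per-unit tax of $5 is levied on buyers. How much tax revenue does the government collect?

Pre-tax equilibrium: p* = 22.6, q* = 10.6.
Tax on buyers shifts demand to qd = 214 − 9(p + 5) = 169 - 9p.
169 - 9p = -12 + p gives seller price ps = 18.1; buyers pay pb = 18.1 + 5 = 23.1.
New quantity: q = 214 − 9(23.1) = 6.1.
Revenue = 5 × 6.1 = 30.5.

Tax revenue = 30.5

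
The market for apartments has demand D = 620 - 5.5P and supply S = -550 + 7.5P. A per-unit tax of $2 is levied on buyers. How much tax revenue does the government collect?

Tax revenue = 3085/13

Pre-tax equilibrium: P* = 90, Q* = 125.
Tax on buyers shifts demand to D = 620 − 5.5(P + 2) = 609 - 5.5P.
609 - 5.5P = -550 + 7.5P gives seller price Ps = 1159/13; buyers pay Pb = 1159/13 + 2 = 1185/13.
New quantity: Q = 620 − 5.5(1185/13) = 3085/26.
Revenue = 2 × 3085/26 = 3085/13.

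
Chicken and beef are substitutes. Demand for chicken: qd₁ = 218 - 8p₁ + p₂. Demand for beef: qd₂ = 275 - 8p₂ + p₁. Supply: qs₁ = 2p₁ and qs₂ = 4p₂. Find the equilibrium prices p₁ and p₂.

p₁ = 413/17, p₂ = 424/17

Market 1: 218 - 8p₁ + p₂ = 2p₁ → 10p₁ - p₂ = 218.
Market 2: 12p₂ - p₁ = 275.
Eliminating p₂: 12×(1) + 1×(2) gives 119p₁ = 2891, so p₁ = 413/17.
Back-substitute into (2): p₂ = (275 + 1×413/17) / 12 = 424/17.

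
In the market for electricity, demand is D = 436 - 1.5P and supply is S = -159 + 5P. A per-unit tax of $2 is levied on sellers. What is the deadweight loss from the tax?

Pre-tax equilibrium: P* = 1190/13, Q* = 3883/13.
Tax on sellers shifts supply to S = -159 + 5(P − 2) = -169 + 5P.
436 - 1.5P = -169 + 5P gives buyer price Pb = 1210/13; sellers receive Ps = 1210/13 − 2 = 1184/13.
New quantity: Q = 436 − 1.5(1210/13) = 3853/13.
DWL = ½ × 2 × (3883/13 − 3853/13) = 30/13.

Deadweight loss = 30/13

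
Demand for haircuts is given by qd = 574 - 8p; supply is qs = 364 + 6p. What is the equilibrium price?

p* = 15

Set qd = qs: 574 - 8p = 364 + 6p.
210 = 14p, so p* = 15.
q* = 574 − 8(15) = 454.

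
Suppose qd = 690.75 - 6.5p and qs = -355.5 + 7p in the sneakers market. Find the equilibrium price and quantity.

Set qd = qs: 690.75 - 6.5p = -355.5 + 7p.
1046.25 = 13.5p, so p* = 77.5.
q* = 690.75 − 6.5(77.5) = 187.

p* = 77.5, q* = 187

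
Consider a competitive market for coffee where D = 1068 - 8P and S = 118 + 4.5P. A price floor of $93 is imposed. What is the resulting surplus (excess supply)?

Surplus = 212.5

Equilibrium price would be P* = 76, so the floor at 93 binds.
At P = 93: D = 324, S = 536.5.
Surplus = 536.5 − 324 = 212.5.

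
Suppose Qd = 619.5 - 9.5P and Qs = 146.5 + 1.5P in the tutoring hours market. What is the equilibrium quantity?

Set Qd = Qs: 619.5 - 9.5P = 146.5 + 1.5P.
473 = 11P, so P* = 43.
Q* = 619.5 − 9.5(43) = 211.

Q* = 211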